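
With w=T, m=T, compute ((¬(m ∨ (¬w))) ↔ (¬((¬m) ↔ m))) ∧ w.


Substitute w=T, m=T:
¬w = F
m ∨ (¬w) = T ∨ F = T
¬(m ∨ (¬w)) = F
¬m = F
(¬m) ↔ m = F ↔ T = F
¬((¬m) ↔ m) = T
(¬(m ∨ (¬w))) ↔ (¬((¬m) ↔ m)) = F ↔ T = F
((¬(m ∨ (¬w))) ↔ (¬((¬m) ↔ m))) ∧ w = F ∧ T = F

F


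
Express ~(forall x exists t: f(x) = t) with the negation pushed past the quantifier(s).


Negation flips each quantifier (∀↔∃) and negates the inner predicate.
¬(forall x exists t: φ) = exists x forall t: ¬φ.

exists x forall t: ~(f(x) = t)


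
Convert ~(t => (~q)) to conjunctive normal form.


Step 1: Rewrite t → (¬q) as ¬t ∨ (¬q).
Step 2: Negate: ¬(¬t ∨ (¬q)) = t ∧ ¬(¬q) (De Morgan + double negation).
Step 3: Eliminate any double negations (¬¬X = X).

t & q


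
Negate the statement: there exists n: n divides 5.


¬(for all x: φ) = there exists x: ¬φ, and ¬(there exists x: φ) = for all x: ¬φ.
Apply to the existential statement.

for all n: NOT(n divides 5)


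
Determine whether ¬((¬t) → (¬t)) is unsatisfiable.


Truth table over {t}:
t | φ
-----
F | F
T | F
Every row is false.

Yes, it is a contradiction.


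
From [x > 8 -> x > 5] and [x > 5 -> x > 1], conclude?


Hypothetical syllogism: from (P → Q) and (Q → R), infer (P → R).
Chain the two implications through the shared middle term 'x > 5'.

x > 8 -> x > 1


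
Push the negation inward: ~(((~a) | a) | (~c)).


De Morgan: the negation of a disjunction is the conjunction of the negations.
Distribute ~ across |, flipping it to &, and negate each literal.

(a & (~a)) & c


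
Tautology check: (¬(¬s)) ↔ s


Build the truth table over {s}:
s | φ
-----
F | T
T | T
Every row evaluates to true.

Yes, it is a tautology.


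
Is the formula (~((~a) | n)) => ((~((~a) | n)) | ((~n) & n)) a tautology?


Build the truth table over {a, n}:
a | n | φ
---------
False | False | True
True | False | True
False | True | True
True | True | True
Every row evaluates to true.

Yes, it is a tautology.


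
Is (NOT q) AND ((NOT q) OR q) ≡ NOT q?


Compare truth tables:
q | φ | ψ
---------
F | T | T
T | F | F
The columns φ and ψ agree on every row.

Yes, they are logically equivalent.


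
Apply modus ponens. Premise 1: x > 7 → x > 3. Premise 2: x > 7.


Modus ponens: from (P → Q) and P, infer Q.
P = 'x > 7' is asserted, and P → Q holds, so Q follows.

x > 3.


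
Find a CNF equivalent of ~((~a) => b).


Step 1: Rewrite (¬a) → b as ¬(¬a) ∨ b.
Step 2: Negate: ¬(¬(¬a) ∨ b) = (¬a) ∧ ¬b (De Morgan + double negation).

(~a) & (~b)


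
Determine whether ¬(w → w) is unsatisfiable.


Truth table over {w}:
w | φ
-----
F | F
T | F
Every row is false.

Yes, it is a contradiction.


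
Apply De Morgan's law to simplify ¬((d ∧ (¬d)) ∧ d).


De Morgan: the negation of a conjunction is the disjunction of the negations.
Distribute ¬ across ∧, flipping it to ∨, and negate each literal.

((¬d) ∨ d) ∨ (¬d)


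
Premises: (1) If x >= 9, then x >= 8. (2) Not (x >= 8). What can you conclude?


Modus tollens: from (P → Q) and ¬Q, infer ¬P.
Q = 'x >= 8' is denied; since P → Q, P must also fail.

Not (x >= 9).


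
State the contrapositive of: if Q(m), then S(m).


The contrapositive of (P → Q) is (¬Q → ¬P); it is logically equivalent to the original.
Here P = 'Q(m)' and Q = 'S(m)'.

If not (S(m)), then not (Q(m)).


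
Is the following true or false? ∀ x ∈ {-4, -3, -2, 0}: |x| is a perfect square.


Evaluate the predicate on each element: -4:T, -3:F, -2:F, 0:T.
Counterexample x = -3 fails the predicate.

F


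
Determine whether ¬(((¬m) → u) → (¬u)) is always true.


Build the truth table over {m, u}:
m | u | φ
---------
F | F | F
T | F | F
F | T | T
T | T | T
Counterexample at row 1: with m=F, u=F, the formula is F.

No, it is not a tautology.


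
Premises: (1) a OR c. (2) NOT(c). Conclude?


Disjunctive syllogism: from (P ∨ Q) and ¬P, infer Q.
One disjunct, 'c', is ruled out; the other must hold.

a


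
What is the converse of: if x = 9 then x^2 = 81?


The converse of (P → Q) is (Q → P). It is not in general equivalent to the original.
Here P = 'x = 9' and Q = 'x^2 = 81'.

If x^2 = 81, then x = 9.


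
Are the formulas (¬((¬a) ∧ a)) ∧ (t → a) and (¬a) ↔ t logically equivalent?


Compare truth tables:
a | t | φ | ψ
-------------
F | F | T | F
T | F | T | T
F | T | F | T
T | T | T | F
They differ at row 1 (a=F, t=F): φ=T but ψ=F.

No, they are not logically equivalent.


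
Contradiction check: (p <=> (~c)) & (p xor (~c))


Truth table over {c, p}:
c | p | φ
---------
False | False | False
True | False | False
False | True | False
True | True | False
Every row is false.

Yes, it is a contradiction.


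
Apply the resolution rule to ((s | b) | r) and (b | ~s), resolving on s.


The clauses contain complementary literals s and ~s.
Resolution eliminates this pair and disjoins the remaining literals (merging duplicates).

(b | r)


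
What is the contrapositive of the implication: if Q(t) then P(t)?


The contrapositive of (P → Q) is (¬Q → ¬P); it is logically equivalent to the original.
Here P = 'Q(t)' and Q = 'P(t)'.

If not (P(t)), then not (Q(t)).


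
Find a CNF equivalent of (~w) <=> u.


Step 1: Rewrite (¬w) ↔ u as ((¬w) → u) ∧ (u → (¬w)).
Step 2: Rewrite each implication as a disjunction.
Step 3: Eliminate any double negations (¬¬X = X).

(w | u) & ((~u) | (~w))


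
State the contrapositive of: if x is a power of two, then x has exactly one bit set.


The contrapositive of (P → Q) is (¬Q → ¬P); it is logically equivalent to the original.
Here P = 'x is a power of two' and Q = 'x has exactly one bit set'.

If not (x has exactly one bit set), then not (x is a power of two).


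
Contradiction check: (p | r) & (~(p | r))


Truth table over {p, r}:
p | r | φ
---------
False | False | False
True | False | False
False | True | False
True | True | False
Every row is false.

Yes, it is a contradiction.


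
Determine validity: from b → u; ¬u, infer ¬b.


This matches the form of modus tollens: the conclusion follows in every model of the premises.

Valid.


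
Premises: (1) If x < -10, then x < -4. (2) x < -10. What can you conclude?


Modus ponens: from (P → Q) and P, infer Q.
P = 'x < -10' is asserted, and P → Q holds, so Q follows.

x < -4.


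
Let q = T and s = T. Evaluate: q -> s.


Implication is false only when antecedent is true and consequent is false.
Substitute: q=T, s=T.
T -> T evaluates to T.

T


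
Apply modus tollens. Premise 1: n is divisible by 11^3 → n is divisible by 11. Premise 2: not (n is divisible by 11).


Modus tollens: from (P → Q) and ¬Q, infer ¬P.
Q = 'n is divisible by 11' is denied; since P → Q, P must also fail.

Not (n is divisible by 11^3).


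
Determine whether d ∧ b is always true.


Build the truth table over {b, d}:
b | d | φ
---------
F | F | F
T | F | F
F | T | F
T | T | T
Counterexample at row 1: with b=F, d=F, the formula is F.

No, it is not a tautology.


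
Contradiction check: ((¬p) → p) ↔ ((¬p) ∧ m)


Truth table over {m, p}:
m | p | φ
---------
F | F | T
T | F | F
F | T | F
T | T | F
Satisfying assignment at row 1: m=F, p=F gives T.

No, it is not a contradiction.


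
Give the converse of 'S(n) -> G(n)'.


The converse of (P → Q) is (Q → P). It is not in general equivalent to the original.
Here P = 'S(n)' and Q = 'G(n)'.

If G(n), then S(n).


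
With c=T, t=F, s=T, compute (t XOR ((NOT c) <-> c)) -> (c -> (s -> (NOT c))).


Substitute c=T, t=F, s=T:
NOT c = F
(NOT c) <-> c = F <-> T = F
t XOR ((NOT c) <-> c) = F XOR F = F
NOT c = F
s -> (NOT c) = T -> F = F
c -> (s -> (NOT c)) = T -> F = F
(t XOR ((NOT c) <-> c)) -> (c -> (s -> (NOT c))) = F -> F = T

T


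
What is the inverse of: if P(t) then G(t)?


The inverse of (P → Q) is (¬P → ¬Q). It is equivalent to the converse, not to the original.
Here P = 'P(t)' and Q = 'G(t)'.

If not (P(t)), then not (G(t)).


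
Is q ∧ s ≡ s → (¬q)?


Compare truth tables:
q | s | φ | ψ
-------------
F | F | F | T
T | F | F | T
F | T | F | T
T | T | T | F
They differ at row 1 (q=F, s=F): φ=F but ψ=T.

No, they are not logically equivalent.


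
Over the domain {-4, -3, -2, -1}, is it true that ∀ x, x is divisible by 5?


Evaluate the predicate on each element: -4:F, -3:F, -2:F, -1:F.
Counterexample x = -4 fails the predicate.

F


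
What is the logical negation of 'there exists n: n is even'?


¬(for all x: φ) = there exists x: ¬φ, and ¬(there exists x: φ) = for all x: ¬φ.
Apply to the existential statement.

for all n: NOT(n is even)


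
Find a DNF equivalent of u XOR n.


Step 1: u ⊕ n is true exactly when they disagree: (u ∧ ¬n) ∨ (¬u ∧ n).

(u AND (NOT n)) OR ((NOT u) AND n)


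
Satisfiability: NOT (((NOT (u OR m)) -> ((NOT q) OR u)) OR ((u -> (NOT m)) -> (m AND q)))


Search for a satisfying assignment over {m, q, u}.
Try m=F, q=T, u=F: the formula evaluates to T.
A satisfying assignment exists.

Satisfiable.


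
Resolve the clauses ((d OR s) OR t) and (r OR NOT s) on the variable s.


The clauses contain complementary literals s and NOTs.
Resolution eliminates this pair and disjoins the remaining literals (merging duplicates).

((t OR d) OR r)


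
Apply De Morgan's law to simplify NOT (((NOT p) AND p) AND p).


De Morgan: the negation of a conjunction is the disjunction of the negations.
Distribute NOT across AND, flipping it to OR, and negate each literal.

(p OR (NOT p)) OR (NOT p)


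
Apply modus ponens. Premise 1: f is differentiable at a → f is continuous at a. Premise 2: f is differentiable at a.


Modus ponens: from (P → Q) and P, infer Q.
P = 'f is differentiable at a' is asserted, and P → Q holds, so Q follows.

f is continuous at a.


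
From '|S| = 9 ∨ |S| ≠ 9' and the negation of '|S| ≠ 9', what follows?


Disjunctive syllogism: from (P ∨ Q) and ¬P, infer Q.
One disjunct, '|S| ≠ 9', is ruled out; the other must hold.

|S| = 9


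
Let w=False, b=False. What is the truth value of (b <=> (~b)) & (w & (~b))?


Substitute w=False, b=False:
~b = True
b <=> (~b) = False <=> True = False
~b = True
w & (~b) = False & True = False
(b <=> (~b)) & (w & (~b)) = False & False = False

False


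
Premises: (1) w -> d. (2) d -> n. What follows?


Hypothetical syllogism: from (P → Q) and (Q → R), infer (P → R).
Chain the two implications through the shared middle term 'd'.

w -> n


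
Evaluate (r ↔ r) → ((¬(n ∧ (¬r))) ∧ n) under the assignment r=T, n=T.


Substitute r=T, n=T:
r ↔ r = T ↔ T = T
¬r = F
n ∧ (¬r) = T ∧ F = F
¬(n ∧ (¬r)) = T
(¬(n ∧ (¬r))) ∧ n = T ∧ T = T
(r ↔ r) → ((¬(n ∧ (¬r))) ∧ n) = T → T = T

T


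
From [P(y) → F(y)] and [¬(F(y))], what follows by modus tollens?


Modus tollens: from (P → Q) and ¬Q, infer ¬P.
Q = 'F(y)' is denied; since P → Q, P must also fail.

Not (P(y)).


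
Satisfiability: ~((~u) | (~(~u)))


Check all 2 assignments over {u}:
u | φ
-----
False | False
True | False
No assignment makes the formula true.

Unsatisfiable.


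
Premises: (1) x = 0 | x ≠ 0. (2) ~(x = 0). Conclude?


Disjunctive syllogism: from (P ∨ Q) and ¬P, infer Q.
One disjunct, 'x = 0', is ruled out; the other must hold.

x ≠ 0


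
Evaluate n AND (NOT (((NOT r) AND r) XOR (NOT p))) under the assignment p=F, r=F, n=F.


Substitute p=F, r=F, n=F:
NOT r = T
(NOT r) AND r = T AND F = F
NOT p = T
((NOT r) AND r) XOR (NOT p) = F XOR T = T
NOT (((NOT r) AND r) XOR (NOT p)) = F
n AND (NOT (((NOT r) AND r) XOR (NOT p))) = F AND F = F

F


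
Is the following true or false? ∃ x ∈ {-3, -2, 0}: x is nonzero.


Evaluate the predicate on each element: -3:T, -2:T, 0:F.
Witness x = -3 satisfies the predicate.

T


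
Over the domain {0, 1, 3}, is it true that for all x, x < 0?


Evaluate the predicate on each element: 0:F, 1:F, 3:F.
Counterexample x = 0 fails the predicate.

F


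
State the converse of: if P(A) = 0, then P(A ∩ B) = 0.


The converse of (P → Q) is (Q → P). It is not in general equivalent to the original.
Here P = 'P(A) = 0' and Q = 'P(A ∩ B) = 0'.

If P(A ∩ B) = 0, then P(A) = 0.


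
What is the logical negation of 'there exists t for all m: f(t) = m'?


Negation flips each quantifier (∀↔∃) and negates the inner predicate.
¬(there exists t for all m: φ) = for all t there exists m: ¬φ.

for all t there exists m: NOT(f(t) = m)


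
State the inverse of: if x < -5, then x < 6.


The inverse of (P → Q) is (¬P → ¬Q). It is equivalent to the converse, not to the original.
Here P = 'x < -5' and Q = 'x < 6'.

If not (x < -5), then not (x < 6).


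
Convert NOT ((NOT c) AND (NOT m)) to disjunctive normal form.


Step 1: Apply De Morgan: ¬((¬c) ∧ (¬m)) = ¬(¬c) ∨ ¬(¬m).
Step 2: Eliminate any double negations (¬¬X = X).

c OR m


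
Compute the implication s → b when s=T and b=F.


Implication is false only when antecedent is true and consequent is false.
Substitute: s=T, b=F.
T → F evaluates to F.

F


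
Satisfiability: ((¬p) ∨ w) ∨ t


Search for a satisfying assignment over {p, t, w}.
Try p=F, t=F, w=F: the formula evaluates to T.
A satisfying assignment exists.

Satisfiable.


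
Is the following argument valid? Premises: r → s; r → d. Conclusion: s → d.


This is (no valid rule). There exist truth assignments where the premises are all true but the conclusion is false.

Invalid.


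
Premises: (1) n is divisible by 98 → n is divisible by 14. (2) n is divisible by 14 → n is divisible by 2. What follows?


Hypothetical syllogism: from (P → Q) and (Q → R), infer (P → R).
Chain the two implications through the shared middle term 'n is divisible by 14'.

n is divisible by 98 → n is divisible by 2


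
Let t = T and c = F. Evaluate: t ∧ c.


Conjunction is true only when both operands are true.
Substitute: t=T, c=F.
T ∧ F evaluates to F.

F


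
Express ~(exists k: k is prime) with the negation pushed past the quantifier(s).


¬(forall x: φ) = exists x: ¬φ, and ¬(exists x: φ) = forall x: ¬φ.
Apply to the existential statement.

forall k: ~(k is prime)


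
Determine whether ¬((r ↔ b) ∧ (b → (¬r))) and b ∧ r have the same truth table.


Compare truth tables:
b | r | φ | ψ
-------------
F | F | F | F
T | F | T | F
F | T | T | F
T | T | T | T
They differ at row 2 (b=T, r=F): φ=T but ψ=F.

No, they are not logically equivalent.


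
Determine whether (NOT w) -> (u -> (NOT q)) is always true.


Build the truth table over {q, u, w}:
q | u | w | φ
-------------
F | F | F | T
T | F | F | T
F | T | F | T
T | T | F | F
F | F | T | T
T | F | T | T
F | T | T | T
T | T | T | T
Counterexample at row 4: with q=T, u=T, w=F, the formula is F.

No, it is not a tautology.


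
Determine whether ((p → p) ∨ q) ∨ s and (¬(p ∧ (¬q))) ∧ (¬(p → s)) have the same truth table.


Compare truth tables:
p | q | s | φ | ψ
-----------------
F | F | F | T | F
T | F | F | T | F
F | T | F | T | F
T | T | F | T | T
F | F | T | T | F
T | F | T | T | F
F | T | T | T | F
T | T | T | T | F
They differ at row 1 (p=F, q=F, s=F): φ=T but ψ=F.

No, they are not logically equivalent.


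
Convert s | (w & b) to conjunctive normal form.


Step 1: Distribute ∨ over ∧: s ∨ (w ∧ b) = (s ∨ w) ∧ (s ∨ b).

(s | w) & (s | b)


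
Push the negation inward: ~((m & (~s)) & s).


De Morgan: the negation of a conjunction is the disjunction of the negations.
Distribute ~ across &, flipping it to |, and negate each literal.

((~m) | s) | (~s)


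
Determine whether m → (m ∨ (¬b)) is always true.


Build the truth table over {b, m}:
b | m | φ
---------
F | F | T
T | F | T
F | T | T
T | T | T
Every row evaluates to true.

Yes, it is a tautology.


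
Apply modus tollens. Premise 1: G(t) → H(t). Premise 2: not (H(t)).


Modus tollens: from (P → Q) and ¬Q, infer ¬P.
Q = 'H(t)' is denied; since P → Q, P must also fail.

Not (G(t)).


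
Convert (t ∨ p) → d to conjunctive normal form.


Step 1: Rewrite as ¬(t ∨ p) ∨ d = (¬t ∧ ¬p) ∨ d.
Step 2: Distribute ∨ over ∧.

((¬t) ∨ d) ∧ ((¬p) ∨ d)


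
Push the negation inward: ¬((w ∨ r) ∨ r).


De Morgan: the negation of a disjunction is the conjunction of the negations.
Distribute ¬ across ∨, flipping it to ∧, and negate each literal.

((¬w) ∧ (¬r)) ∧ (¬r)


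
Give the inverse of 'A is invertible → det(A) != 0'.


The inverse of (P → Q) is (¬P → ¬Q). It is equivalent to the converse, not to the original.
Here P = 'A is invertible' and Q = 'det(A) != 0'.

If not (A is invertible), then not (det(A) != 0).


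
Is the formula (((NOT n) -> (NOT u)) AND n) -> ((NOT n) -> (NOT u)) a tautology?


Build the truth table over {n, u}:
n | u | φ
---------
F | F | T
T | F | T
F | T | T
T | T | T
Every row evaluates to true.

Yes, it is a tautology.


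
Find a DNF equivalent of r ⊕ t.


Step 1: r ⊕ t is true exactly when they disagree: (r ∧ ¬t) ∨ (¬r ∧ t).

(r ∧ (¬t)) ∨ ((¬r) ∧ t)


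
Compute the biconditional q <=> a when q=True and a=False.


Biconditional is true when both operands have the same truth value.
Substitute: q=True, a=False.
True <=> False evaluates to False.

False


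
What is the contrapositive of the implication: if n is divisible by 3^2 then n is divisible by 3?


The contrapositive of (P → Q) is (¬Q → ¬P); it is logically equivalent to the original.
Here P = 'n is divisible by 3^2' and Q = 'n is divisible by 3'.

If not (n is divisible by 3), then not (n is divisible by 3^2).


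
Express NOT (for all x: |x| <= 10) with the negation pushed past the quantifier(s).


¬(for all x: φ) = there exists x: ¬φ, and ¬(there exists x: φ) = for all x: ¬φ.
Apply to the universal statement.

there exists x: NOT(|x| <= 10)


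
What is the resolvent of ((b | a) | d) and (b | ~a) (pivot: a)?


The clauses contain complementary literals a and ~a.
Resolution eliminates this pair and disjoins the remaining literals (merging duplicates).

(b | d)


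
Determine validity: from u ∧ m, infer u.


This matches the form of conjunction elimination: the conclusion follows in every model of the premises.

Valid.


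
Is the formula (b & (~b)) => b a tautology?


Build the truth table over {b}:
b | φ
-----
False | True
True | True
Every row evaluates to true.

Yes, it is a tautology.


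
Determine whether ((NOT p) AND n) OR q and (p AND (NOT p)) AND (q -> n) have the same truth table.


Compare truth tables:
n | p | q | φ | ψ
-----------------
F | F | F | F | F
T | F | F | T | F
F | T | F | F | F
T | T | F | F | F
F | F | T | T | F
T | F | T | T | F
F | T | T | T | F
T | T | T | T | F
They differ at row 2 (n=T, p=F, q=F): φ=T but ψ=F.

No, they are not logically equivalent.


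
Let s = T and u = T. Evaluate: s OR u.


Disjunction is false only when both operands are false.
Substitute: s=T, u=T.
T OR T evaluates to T.

T


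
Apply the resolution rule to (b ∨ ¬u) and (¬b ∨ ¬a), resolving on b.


The clauses contain complementary literals b and ¬b.
Resolution eliminates this pair and disjoins the remaining literals (merging duplicates).

(¬u ∨ ¬a)


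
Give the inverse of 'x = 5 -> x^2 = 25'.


The inverse of (P → Q) is (¬P → ¬Q). It is equivalent to the converse, not to the original.
Here P = 'x = 5' and Q = 'x^2 = 25'.

If not (x = 5), then not (x^2 = 25).


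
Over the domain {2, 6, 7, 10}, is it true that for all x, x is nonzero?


Evaluate the predicate on each element: 2:T, 6:T, 7:T, 10:T.
Every element satisfies the predicate.

T


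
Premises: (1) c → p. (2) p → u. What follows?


Hypothetical syllogism: from (P → Q) and (Q → R), infer (P → R).
Chain the two implications through the shared middle term 'p'.

c → u


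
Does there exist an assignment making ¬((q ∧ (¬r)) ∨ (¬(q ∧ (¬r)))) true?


Check all 4 assignments over {q, r}:
q | r | φ
---------
F | F | F
T | F | F
F | T | F
T | T | F
No assignment makes the formula true.

Unsatisfiable.


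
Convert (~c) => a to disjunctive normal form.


Step 1: Rewrite (¬c) → a as ¬(¬c) ∨ a.
Step 2: Eliminate any double negations (¬¬X = X).

c | a


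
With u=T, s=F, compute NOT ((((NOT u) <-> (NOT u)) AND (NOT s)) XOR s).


Substitute u=T, s=F:
NOT u = F
NOT u = F
(NOT u) <-> (NOT u) = F <-> F = T
NOT s = T
((NOT u) <-> (NOT u)) AND (NOT s) = T AND T = T
(((NOT u) <-> (NOT u)) AND (NOT s)) XOR s = T XOR F = T
NOT ((((NOT u) <-> (NOT u)) AND (NOT s)) XOR s) = F

F


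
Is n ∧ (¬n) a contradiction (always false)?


Truth table over {n}:
n | φ
-----
F | F
T | F
Every row is false.

Yes, it is a contradiction.


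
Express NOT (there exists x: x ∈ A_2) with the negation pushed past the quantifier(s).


¬(for all x: φ) = there exists x: ¬φ, and ¬(there exists x: φ) = for all x: ¬φ.
Apply to the existential statement.

for all x: NOT(x ∈ A_2)


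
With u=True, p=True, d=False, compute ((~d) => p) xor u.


Substitute u=True, p=True, d=False:
~d = True
(~d) => p = True => True = True
((~d) => p) xor u = True xor True = False

False


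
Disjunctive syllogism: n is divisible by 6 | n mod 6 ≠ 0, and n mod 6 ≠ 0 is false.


Disjunctive syllogism: from (P ∨ Q) and ¬P, infer Q.
One disjunct, 'n mod 6 ≠ 0', is ruled out; the other must hold.

n is divisible by 6


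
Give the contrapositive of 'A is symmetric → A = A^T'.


The contrapositive of (P → Q) is (¬Q → ¬P); it is logically equivalent to the original.
Here P = 'A is symmetric' and Q = 'A = A^T'.

If not (A = A^T), then not (A is symmetric).


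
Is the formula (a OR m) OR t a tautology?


Build the truth table over {a, m, t}:
a | m | t | φ
-------------
F | F | F | F
T | F | F | T
F | T | F | T
T | T | F | T
F | F | T | T
T | F | T | T
F | T | T | T
T | T | T | T
Counterexample at row 1: with a=F, m=F, t=F, the formula is F.

No, it is not a tautology.


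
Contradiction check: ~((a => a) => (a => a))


Truth table over {a}:
a | φ
-----
False | False
True | False
Every row is false.

Yes, it is a contradiction.


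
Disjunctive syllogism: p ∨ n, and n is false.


Disjunctive syllogism: from (P ∨ Q) and ¬P, infer Q.
One disjunct, 'n', is ruled out; the other must hold.

p


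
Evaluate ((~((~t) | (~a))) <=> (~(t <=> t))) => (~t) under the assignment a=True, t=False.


Substitute a=True, t=False:
~t = True
~a = False
(~t) | (~a) = True | False = True
~((~t) | (~a)) = False
t <=> t = False <=> False = True
~(t <=> t) = False
(~((~t) | (~a))) <=> (~(t <=> t)) = False <=> False = True
~t = True
((~((~t) | (~a))) <=> (~(t <=> t))) => (~t) = True => True = True

True


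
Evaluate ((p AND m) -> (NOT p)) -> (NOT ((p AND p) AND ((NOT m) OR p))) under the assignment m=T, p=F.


Substitute m=T, p=F:
p AND m = F AND T = F
NOT p = T
(p AND m) -> (NOT p) = F -> T = T
p AND p = F AND F = F
NOT m = F
(NOT m) OR p = F OR F = F
(p AND p) AND ((NOT m) OR p) = F AND F = F
NOT ((p AND p) AND ((NOT m) OR p)) = T
((p AND m) -> (NOT p)) -> (NOT ((p AND p) AND ((NOT m) OR p))) = T -> T = T

T


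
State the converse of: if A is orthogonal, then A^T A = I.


The converse of (P → Q) is (Q → P). It is not in general equivalent to the original.
Here P = 'A is orthogonal' and Q = 'A^T A = I'.

If A^T A = I, then A is orthogonal.


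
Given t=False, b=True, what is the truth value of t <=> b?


Biconditional is true when both operands have the same truth value.
Substitute: t=False, b=True.
False <=> True evaluates to False.

False


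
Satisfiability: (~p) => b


Search for a satisfying assignment over {b, p}.
Try b=True, p=False: the formula evaluates to True.
A satisfying assignment exists.

Satisfiable.


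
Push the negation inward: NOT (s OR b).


De Morgan: the negation of a disjunction is the conjunction of the negations.
Distribute NOT across OR, flipping it to AND, and negate each literal.

(NOT s) AND (NOT b)


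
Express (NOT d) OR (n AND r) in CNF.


Step 1: Distribute ∨ over ∧: (¬d) ∨ (n ∧ r) = ((¬d) ∨ n) ∧ ((¬d) ∨ r).

((NOT d) OR n) AND ((NOT d) OR r)


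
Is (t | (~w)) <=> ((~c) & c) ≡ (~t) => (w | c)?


Compare truth tables:
c | t | w | φ | ψ
-----------------
False | False | False | False | False
True | False | False | False | True
False | True | False | False | True
True | True | False | False | True
False | False | True | True | True
True | False | True | True | True
False | True | True | False | True
True | True | True | False | True
They differ at row 2 (c=True, t=False, w=False): φ=False but ψ=True.

No, they are not logically equivalent.


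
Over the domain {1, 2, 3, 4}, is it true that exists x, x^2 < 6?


Evaluate the predicate on each element: 1:True, 2:True, 3:False, 4:False.
Witness x = 1 satisfies the predicate.

True


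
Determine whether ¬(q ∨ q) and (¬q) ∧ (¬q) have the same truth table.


Compare truth tables:
q | φ | ψ
---------
F | T | T
T | F | F
The columns φ and ψ agree on every row.

Yes, they are logically equivalent.


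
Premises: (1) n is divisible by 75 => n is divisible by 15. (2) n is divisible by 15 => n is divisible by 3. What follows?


Hypothetical syllogism: from (P → Q) and (Q → R), infer (P → R).
Chain the two implications through the shared middle term 'n is divisible by 15'.

n is divisible by 75 => n is divisible by 3


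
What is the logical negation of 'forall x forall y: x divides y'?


Negation flips each quantifier (∀↔∃) and negates the inner predicate.
¬(forall x forall y: φ) = exists x exists y: ¬φ.

exists x exists y: ~(x divides y)


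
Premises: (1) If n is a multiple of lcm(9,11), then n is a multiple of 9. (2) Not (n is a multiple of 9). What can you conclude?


Modus tollens: from (P → Q) and ¬Q, infer ¬P.
Q = 'n is a multiple of 9' is denied; since P → Q, P must also fail.

Not (n is a multiple of lcm(9,11)).


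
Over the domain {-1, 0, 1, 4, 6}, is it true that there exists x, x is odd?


Evaluate the predicate on each element: -1:T, 0:F, 1:T, 4:F, 6:F.
Witness x = -1 satisfies the predicate.

T


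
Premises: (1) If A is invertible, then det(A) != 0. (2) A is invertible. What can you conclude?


Modus ponens: from (P → Q) and P, infer Q.
P = 'A is invertible' is asserted, and P → Q holds, so Q follows.

det(A) != 0.


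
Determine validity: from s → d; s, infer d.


This matches the form of modus ponens: the conclusion follows in every model of the premises.

Valid.


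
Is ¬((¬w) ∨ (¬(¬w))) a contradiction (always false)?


Truth table over {w}:
w | φ
-----
F | F
T | F
Every row is false.

Yes, it is a contradiction.


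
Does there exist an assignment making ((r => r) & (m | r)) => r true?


Search for a satisfying assignment over {m, r}.
Try m=False, r=False: the formula evaluates to True.
A satisfying assignment exists.

Satisfiable.


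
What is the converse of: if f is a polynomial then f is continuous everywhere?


The converse of (P → Q) is (Q → P). It is not in general equivalent to the original.
Here P = 'f is a polynomial' and Q = 'f is continuous everywhere'.

If f is continuous everywhere, then f is a polynomial.


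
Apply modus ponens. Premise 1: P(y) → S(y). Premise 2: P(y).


Modus ponens: from (P → Q) and P, infer Q.
P = 'P(y)' is asserted, and P → Q holds, so Q follows.

S(y).


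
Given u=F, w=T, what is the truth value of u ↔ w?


Biconditional is true when both operands have the same truth value.
Substitute: u=F, w=T.
F ↔ T evaluates to F.

F


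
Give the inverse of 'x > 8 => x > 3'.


The inverse of (P → Q) is (¬P → ¬Q). It is equivalent to the converse, not to the original.
Here P = 'x > 8' and Q = 'x > 3'.

If not (x > 8), then not (x > 3).


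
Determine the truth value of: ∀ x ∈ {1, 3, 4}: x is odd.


Evaluate the predicate on each element: 1:T, 3:T, 4:F.
Counterexample x = 4 fails the predicate.

F


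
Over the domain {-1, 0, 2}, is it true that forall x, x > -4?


Evaluate the predicate on each element: -1:True, 0:True, 2:True.
Every element satisfies the predicate.

True


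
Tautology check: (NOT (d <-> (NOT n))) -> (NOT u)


Build the truth table over {d, n, u}:
d | n | u | φ
-------------
F | F | F | T
T | F | F | T
F | T | F | T
T | T | F | T
F | F | T | F
T | F | T | T
F | T | T | T
T | T | T | F
Counterexample at row 5: with d=F, n=F, u=T, the formula is F.

No, it is not a tautology.


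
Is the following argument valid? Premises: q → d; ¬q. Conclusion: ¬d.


This is denying the antecedent (fallacy). There exist truth assignments where the premises are all true but the conclusion is false.

Invalid.


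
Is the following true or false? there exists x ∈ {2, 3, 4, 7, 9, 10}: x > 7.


Evaluate the predicate on each element: 2:F, 3:F, 4:F, 7:F, 9:T, 10:T.
Witness x = 9 satisfies the predicate.

T


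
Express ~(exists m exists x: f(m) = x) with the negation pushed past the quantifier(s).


Negation flips each quantifier (∀↔∃) and negates the inner predicate.
¬(exists m exists x: φ) = forall m forall x: ¬φ.

forall m forall x: ~(f(m) = x)


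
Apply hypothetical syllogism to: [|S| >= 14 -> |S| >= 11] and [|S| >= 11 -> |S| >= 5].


Hypothetical syllogism: from (P → Q) and (Q → R), infer (P → R).
Chain the two implications through the shared middle term '|S| >= 11'.

|S| >= 14 -> |S| >= 5


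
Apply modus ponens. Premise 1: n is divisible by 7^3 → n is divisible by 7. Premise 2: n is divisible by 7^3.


Modus ponens: from (P → Q) and P, infer Q.
P = 'n is divisible by 7^3' is asserted, and P → Q holds, so Q follows.

n is divisible by 7.


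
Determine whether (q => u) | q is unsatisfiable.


Truth table over {q, u}:
q | u | φ
---------
False | False | True
True | False | True
False | True | True
True | True | True
Satisfying assignment at row 1: q=False, u=False gives True.

No, it is not a contradiction.


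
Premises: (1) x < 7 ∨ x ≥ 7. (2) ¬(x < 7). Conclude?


Disjunctive syllogism: from (P ∨ Q) and ¬P, infer Q.
One disjunct, 'x < 7', is ruled out; the other must hold.

x ≥ 7


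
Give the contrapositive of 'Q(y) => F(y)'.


The contrapositive of (P → Q) is (¬Q → ¬P); it is logically equivalent to the original.
Here P = 'Q(y)' and Q = 'F(y)'.

If not (F(y)), then not (Q(y)).


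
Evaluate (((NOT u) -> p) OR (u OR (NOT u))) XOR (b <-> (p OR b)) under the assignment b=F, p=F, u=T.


Substitute b=F, p=F, u=T:
NOT u = F
(NOT u) -> p = F -> F = T
NOT u = F
u OR (NOT u) = T OR F = T
((NOT u) -> p) OR (u OR (NOT u)) = T OR T = T
p OR b = F OR F = F
b <-> (p OR b) = F <-> F = T
(((NOT u) -> p) OR (u OR (NOT u))) XOR (b <-> (p OR b)) = T XOR T = F

F


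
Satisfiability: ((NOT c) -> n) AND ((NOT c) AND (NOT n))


Check all 4 assignments over {c, n}:
c | n | φ
---------
F | F | F
T | F | F
F | T | F
T | T | F
No assignment makes the formula true.

Unsatisfiable.


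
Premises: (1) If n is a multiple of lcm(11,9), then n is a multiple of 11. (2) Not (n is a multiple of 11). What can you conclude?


Modus tollens: from (P → Q) and ¬Q, infer ¬P.
Q = 'n is a multiple of 11' is denied; since P → Q, P must also fail.

Not (n is a multiple of lcm(11,9)).


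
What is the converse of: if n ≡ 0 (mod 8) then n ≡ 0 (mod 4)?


The converse of (P → Q) is (Q → P). It is not in general equivalent to the original.
Here P = 'n ≡ 0 (mod 8)' and Q = 'n ≡ 0 (mod 4)'.

If n ≡ 0 (mod 4), then n ≡ 0 (mod 8).


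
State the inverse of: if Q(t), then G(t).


The inverse of (P → Q) is (¬P → ¬Q). It is equivalent to the converse, not to the original.
Here P = 'Q(t)' and Q = 'G(t)'.

If not (Q(t)), then not (G(t)).


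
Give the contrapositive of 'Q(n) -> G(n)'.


The contrapositive of (P → Q) is (¬Q → ¬P); it is logically equivalent to the original.
Here P = 'Q(n)' and Q = 'G(n)'.

If not (G(n)), then not (Q(n)).


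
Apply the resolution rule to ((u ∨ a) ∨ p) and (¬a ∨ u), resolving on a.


The clauses contain complementary literals a and ¬a.
Resolution eliminates this pair and disjoins the remaining literals (merging duplicates).

(u ∨ p)


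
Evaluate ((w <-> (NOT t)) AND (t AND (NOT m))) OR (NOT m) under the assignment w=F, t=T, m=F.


Substitute w=F, t=T, m=F:
NOT t = F
w <-> (NOT t) = F <-> F = T
NOT m = T
t AND (NOT m) = T AND T = T
(w <-> (NOT t)) AND (t AND (NOT m)) = T AND T = T
NOT m = T
((w <-> (NOT t)) AND (t AND (NOT m))) OR (NOT m) = T OR T = T

T


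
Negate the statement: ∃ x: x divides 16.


¬(∀ x: φ) = ∃ x: ¬φ, and ¬(∃ x: φ) = ∀ x: ¬φ.
Apply to the existential statement.

∀ x: ¬(x divides 16)


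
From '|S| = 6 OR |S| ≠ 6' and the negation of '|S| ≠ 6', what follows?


Disjunctive syllogism: from (P ∨ Q) and ¬P, infer Q.
One disjunct, '|S| ≠ 6', is ruled out; the other must hold.

|S| = 6


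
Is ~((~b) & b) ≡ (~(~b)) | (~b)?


Compare truth tables:
b | φ | ψ
---------
False | True | True
True | True | True
The columns φ and ψ agree on every row.

Yes, they are logically equivalent.


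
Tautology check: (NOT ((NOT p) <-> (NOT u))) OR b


Build the truth table over {b, p, u}:
b | p | u | φ
-------------
F | F | F | F
T | F | F | T
F | T | F | T
T | T | F | T
F | F | T | T
T | F | T | T
F | T | T | F
T | T | T | T
Counterexample at row 1: with b=F, p=F, u=F, the formula is F.

No, it is not a tautology.


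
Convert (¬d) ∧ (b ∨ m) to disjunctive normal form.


Step 1: Distribute ∧ over ∨: (¬d) ∧ (b ∨ m) = ((¬d) ∧ b) ∨ ((¬d) ∧ m).

((¬d) ∧ b) ∨ ((¬d) ∧ m)


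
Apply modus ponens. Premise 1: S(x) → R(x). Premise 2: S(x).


Modus ponens: from (P → Q) and P, infer Q.
P = 'S(x)' is asserted, and P → Q holds, so Q follows.

R(x).


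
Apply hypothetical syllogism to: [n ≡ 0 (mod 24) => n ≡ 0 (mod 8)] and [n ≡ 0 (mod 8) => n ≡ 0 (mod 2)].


Hypothetical syllogism: from (P → Q) and (Q → R), infer (P → R).
Chain the two implications through the shared middle term 'n ≡ 0 (mod 8)'.

n ≡ 0 (mod 24) => n ≡ 0 (mod 2)


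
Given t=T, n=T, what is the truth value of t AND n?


Conjunction is true only when both operands are true.
Substitute: t=T, n=T.
T AND T evaluates to T.

T


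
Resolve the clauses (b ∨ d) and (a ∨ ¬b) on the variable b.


The clauses contain complementary literals b and ¬b.
Resolution eliminates this pair and disjoins the remaining literals (merging duplicates).

(d ∨ a)


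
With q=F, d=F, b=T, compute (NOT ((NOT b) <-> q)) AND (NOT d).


Substitute q=F, d=F, b=T:
NOT b = F
(NOT b) <-> q = F <-> F = T
NOT ((NOT b) <-> q) = F
NOT d = T
(NOT ((NOT b) <-> q)) AND (NOT d) = F AND T = F

F


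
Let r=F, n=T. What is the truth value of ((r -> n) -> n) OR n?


Substitute r=F, n=T:
r -> n = F -> T = T
(r -> n) -> n = T -> T = T
((r -> n) -> n) OR n = T OR T = T

T


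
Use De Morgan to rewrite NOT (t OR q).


De Morgan: the negation of a disjunction is the conjunction of the negations.
Distribute NOT across OR, flipping it to AND, and negate each literal.

(NOT t) AND (NOT q)


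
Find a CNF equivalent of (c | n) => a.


Step 1: Rewrite as ¬(c ∨ n) ∨ a = (¬c ∧ ¬n) ∨ a.
Step 2: Distribute ∨ over ∧.

((~c) | a) & ((~n) | a)


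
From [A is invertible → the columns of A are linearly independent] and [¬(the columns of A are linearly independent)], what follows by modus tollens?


Modus tollens: from (P → Q) and ¬Q, infer ¬P.
Q = 'the columns of A are linearly independent' is denied; since P → Q, P must also fail.

Not (A is invertible).


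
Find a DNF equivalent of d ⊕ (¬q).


Step 1: d ⊕ (¬q) is true exactly when they disagree: (d ∧ ¬(¬q)) ∨ (¬d ∧ (¬q)).
Step 2: Eliminate any double negations (¬¬X = X).

(d ∧ q) ∨ ((¬d) ∧ (¬q))


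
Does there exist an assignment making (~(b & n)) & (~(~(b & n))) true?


Check all 4 assignments over {b, n}:
b | n | φ
---------
False | False | False
True | False | False
False | True | False
True | True | False
No assignment makes the formula true.

Unsatisfiable.


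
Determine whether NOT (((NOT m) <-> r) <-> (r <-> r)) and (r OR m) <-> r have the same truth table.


Compare truth tables:
m | r | φ | ψ
-------------
F | F | T | T
T | F | F | F
F | T | F | T
T | T | T | T
They differ at row 3 (m=F, r=T): φ=F but ψ=T.

No, they are not logically equivalent.


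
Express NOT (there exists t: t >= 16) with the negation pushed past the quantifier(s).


¬(for all x: φ) = there exists x: ¬φ, and ¬(there exists x: φ) = for all x: ¬φ.
Apply to the existential statement.

for all t: NOT(t >= 16)


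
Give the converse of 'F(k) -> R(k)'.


The converse of (P → Q) is (Q → P). It is not in general equivalent to the original.
Here P = 'F(k)' and Q = 'R(k)'.

If R(k), then F(k).


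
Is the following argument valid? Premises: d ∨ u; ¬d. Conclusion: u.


This matches the form of disjunctive syllogism: the conclusion follows in every model of the premises.

Valid.


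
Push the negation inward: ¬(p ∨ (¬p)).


De Morgan: the negation of a disjunction is the conjunction of the negations.
Distribute ¬ across ∨, flipping it to ∧, and negate each literal.

(¬p) ∧ p


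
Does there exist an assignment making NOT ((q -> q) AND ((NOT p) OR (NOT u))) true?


Search for a satisfying assignment over {p, q, u}.
Try p=T, q=F, u=T: the formula evaluates to T.
A satisfying assignment exists.

Satisfiable.


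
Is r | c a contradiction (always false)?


Truth table over {c, r}:
c | r | φ
---------
False | False | False
True | False | True
False | True | True
True | True | True
Satisfying assignment at row 2: c=True, r=False gives True.

No, it is not a contradiction.


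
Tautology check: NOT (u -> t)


Build the truth table over {t, u}:
t | u | φ
---------
F | F | F
T | F | F
F | T | T
T | T | F
Counterexample at row 1: with t=F, u=F, the formula is F.

No, it is not a tautology.


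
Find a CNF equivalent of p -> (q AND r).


Step 1: Rewrite p → (q ∧ r) as ¬p ∨ (q ∧ r).
Step 2: Distribute ∨ over ∧.

((NOT p) OR q) AND ((NOT p) OR r)


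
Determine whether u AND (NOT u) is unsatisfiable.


Truth table over {u}:
u | φ
-----
F | F
T | F
Every row is false.

Yes, it is a contradiction.


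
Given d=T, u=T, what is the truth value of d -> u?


Implication is false only when antecedent is true and consequent is false.
Substitute: d=T, u=T.
T -> T evaluates to T.

T


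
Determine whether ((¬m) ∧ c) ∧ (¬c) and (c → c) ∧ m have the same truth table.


Compare truth tables:
c | m | φ | ψ
-------------
F | F | F | F
T | F | F | F
F | T | F | T
T | T | F | T
They differ at row 3 (c=F, m=T): φ=F but ψ=T.

No, they are not logically equivalent.


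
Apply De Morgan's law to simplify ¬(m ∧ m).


De Morgan: the negation of a conjunction is the disjunction of the negations.
Distribute ¬ across ∧, flipping it to ∨, and negate each literal.

(¬m) ∨ (¬m)
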